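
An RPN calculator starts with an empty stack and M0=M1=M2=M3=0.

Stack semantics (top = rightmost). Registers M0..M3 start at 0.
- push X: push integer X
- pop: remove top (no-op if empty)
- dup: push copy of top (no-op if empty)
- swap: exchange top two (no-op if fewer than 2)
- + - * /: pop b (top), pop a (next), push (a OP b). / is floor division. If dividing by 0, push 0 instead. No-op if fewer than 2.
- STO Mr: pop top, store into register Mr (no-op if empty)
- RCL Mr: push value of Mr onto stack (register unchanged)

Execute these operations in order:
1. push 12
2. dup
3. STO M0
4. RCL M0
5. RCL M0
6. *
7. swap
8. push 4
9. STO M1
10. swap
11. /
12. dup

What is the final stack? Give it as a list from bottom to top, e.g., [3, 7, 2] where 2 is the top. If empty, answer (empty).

Answer: [0, 0]

Derivation:
After op 1 (push 12): stack=[12] mem=[0,0,0,0]
After op 2 (dup): stack=[12,12] mem=[0,0,0,0]
After op 3 (STO M0): stack=[12] mem=[12,0,0,0]
After op 4 (RCL M0): stack=[12,12] mem=[12,0,0,0]
After op 5 (RCL M0): stack=[12,12,12] mem=[12,0,0,0]
After op 6 (*): stack=[12,144] mem=[12,0,0,0]
After op 7 (swap): stack=[144,12] mem=[12,0,0,0]
After op 8 (push 4): stack=[144,12,4] mem=[12,0,0,0]
After op 9 (STO M1): stack=[144,12] mem=[12,4,0,0]
After op 10 (swap): stack=[12,144] mem=[12,4,0,0]
After op 11 (/): stack=[0] mem=[12,4,0,0]
After op 12 (dup): stack=[0,0] mem=[12,4,0,0]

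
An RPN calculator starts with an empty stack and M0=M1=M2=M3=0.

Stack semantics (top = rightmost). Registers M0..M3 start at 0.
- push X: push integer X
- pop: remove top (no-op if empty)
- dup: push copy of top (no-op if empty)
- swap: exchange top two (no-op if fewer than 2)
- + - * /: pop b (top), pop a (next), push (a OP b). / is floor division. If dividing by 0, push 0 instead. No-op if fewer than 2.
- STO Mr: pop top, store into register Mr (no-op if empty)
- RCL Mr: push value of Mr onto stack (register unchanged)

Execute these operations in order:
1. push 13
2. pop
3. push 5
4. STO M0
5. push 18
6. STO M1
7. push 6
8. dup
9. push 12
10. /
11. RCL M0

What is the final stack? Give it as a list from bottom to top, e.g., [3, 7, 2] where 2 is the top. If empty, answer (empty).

Answer: [6, 0, 5]

Derivation:
After op 1 (push 13): stack=[13] mem=[0,0,0,0]
After op 2 (pop): stack=[empty] mem=[0,0,0,0]
After op 3 (push 5): stack=[5] mem=[0,0,0,0]
After op 4 (STO M0): stack=[empty] mem=[5,0,0,0]
After op 5 (push 18): stack=[18] mem=[5,0,0,0]
After op 6 (STO M1): stack=[empty] mem=[5,18,0,0]
After op 7 (push 6): stack=[6] mem=[5,18,0,0]
After op 8 (dup): stack=[6,6] mem=[5,18,0,0]
After op 9 (push 12): stack=[6,6,12] mem=[5,18,0,0]
After op 10 (/): stack=[6,0] mem=[5,18,0,0]
After op 11 (RCL M0): stack=[6,0,5] mem=[5,18,0,0]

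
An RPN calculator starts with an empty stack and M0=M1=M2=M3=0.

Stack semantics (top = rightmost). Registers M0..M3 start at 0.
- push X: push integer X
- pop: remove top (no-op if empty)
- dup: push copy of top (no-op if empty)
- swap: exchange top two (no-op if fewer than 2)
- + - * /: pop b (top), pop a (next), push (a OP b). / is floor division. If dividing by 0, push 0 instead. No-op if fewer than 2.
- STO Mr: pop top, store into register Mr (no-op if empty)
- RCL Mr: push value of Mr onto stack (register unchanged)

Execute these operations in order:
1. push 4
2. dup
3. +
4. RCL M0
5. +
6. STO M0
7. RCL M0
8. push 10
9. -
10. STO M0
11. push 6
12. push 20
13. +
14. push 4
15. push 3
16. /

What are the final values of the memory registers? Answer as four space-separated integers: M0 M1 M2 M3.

Answer: -2 0 0 0

Derivation:
After op 1 (push 4): stack=[4] mem=[0,0,0,0]
After op 2 (dup): stack=[4,4] mem=[0,0,0,0]
After op 3 (+): stack=[8] mem=[0,0,0,0]
After op 4 (RCL M0): stack=[8,0] mem=[0,0,0,0]
After op 5 (+): stack=[8] mem=[0,0,0,0]
After op 6 (STO M0): stack=[empty] mem=[8,0,0,0]
After op 7 (RCL M0): stack=[8] mem=[8,0,0,0]
After op 8 (push 10): stack=[8,10] mem=[8,0,0,0]
After op 9 (-): stack=[-2] mem=[8,0,0,0]
After op 10 (STO M0): stack=[empty] mem=[-2,0,0,0]
After op 11 (push 6): stack=[6] mem=[-2,0,0,0]
After op 12 (push 20): stack=[6,20] mem=[-2,0,0,0]
After op 13 (+): stack=[26] mem=[-2,0,0,0]
After op 14 (push 4): stack=[26,4] mem=[-2,0,0,0]
After op 15 (push 3): stack=[26,4,3] mem=[-2,0,0,0]
After op 16 (/): stack=[26,1] mem=[-2,0,0,0]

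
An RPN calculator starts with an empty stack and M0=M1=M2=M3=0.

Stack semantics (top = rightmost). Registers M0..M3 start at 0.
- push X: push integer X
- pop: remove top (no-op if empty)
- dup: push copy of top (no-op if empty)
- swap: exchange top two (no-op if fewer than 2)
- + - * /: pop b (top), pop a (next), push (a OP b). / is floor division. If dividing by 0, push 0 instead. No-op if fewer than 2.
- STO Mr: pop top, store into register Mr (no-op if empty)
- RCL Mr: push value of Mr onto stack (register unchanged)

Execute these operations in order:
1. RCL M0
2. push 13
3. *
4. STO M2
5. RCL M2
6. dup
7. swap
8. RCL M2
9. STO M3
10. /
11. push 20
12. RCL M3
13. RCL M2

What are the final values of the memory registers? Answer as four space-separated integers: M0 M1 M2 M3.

Answer: 0 0 0 0

Derivation:
After op 1 (RCL M0): stack=[0] mem=[0,0,0,0]
After op 2 (push 13): stack=[0,13] mem=[0,0,0,0]
After op 3 (*): stack=[0] mem=[0,0,0,0]
After op 4 (STO M2): stack=[empty] mem=[0,0,0,0]
After op 5 (RCL M2): stack=[0] mem=[0,0,0,0]
After op 6 (dup): stack=[0,0] mem=[0,0,0,0]
After op 7 (swap): stack=[0,0] mem=[0,0,0,0]
After op 8 (RCL M2): stack=[0,0,0] mem=[0,0,0,0]
After op 9 (STO M3): stack=[0,0] mem=[0,0,0,0]
After op 10 (/): stack=[0] mem=[0,0,0,0]
After op 11 (push 20): stack=[0,20] mem=[0,0,0,0]
After op 12 (RCL M3): stack=[0,20,0] mem=[0,0,0,0]
After op 13 (RCL M2): stack=[0,20,0,0] mem=[0,0,0,0]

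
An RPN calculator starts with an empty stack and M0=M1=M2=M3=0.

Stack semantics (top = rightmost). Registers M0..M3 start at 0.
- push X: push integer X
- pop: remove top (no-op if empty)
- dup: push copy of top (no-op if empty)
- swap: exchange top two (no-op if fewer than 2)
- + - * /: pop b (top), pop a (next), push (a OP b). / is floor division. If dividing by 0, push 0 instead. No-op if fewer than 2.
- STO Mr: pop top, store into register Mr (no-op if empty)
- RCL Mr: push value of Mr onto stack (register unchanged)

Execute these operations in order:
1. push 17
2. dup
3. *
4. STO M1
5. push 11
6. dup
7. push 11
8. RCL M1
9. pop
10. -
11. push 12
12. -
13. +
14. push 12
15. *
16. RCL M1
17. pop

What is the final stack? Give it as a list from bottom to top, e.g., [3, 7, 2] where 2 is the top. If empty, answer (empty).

After op 1 (push 17): stack=[17] mem=[0,0,0,0]
After op 2 (dup): stack=[17,17] mem=[0,0,0,0]
After op 3 (*): stack=[289] mem=[0,0,0,0]
After op 4 (STO M1): stack=[empty] mem=[0,289,0,0]
After op 5 (push 11): stack=[11] mem=[0,289,0,0]
After op 6 (dup): stack=[11,11] mem=[0,289,0,0]
After op 7 (push 11): stack=[11,11,11] mem=[0,289,0,0]
After op 8 (RCL M1): stack=[11,11,11,289] mem=[0,289,0,0]
After op 9 (pop): stack=[11,11,11] mem=[0,289,0,0]
After op 10 (-): stack=[11,0] mem=[0,289,0,0]
After op 11 (push 12): stack=[11,0,12] mem=[0,289,0,0]
After op 12 (-): stack=[11,-12] mem=[0,289,0,0]
After op 13 (+): stack=[-1] mem=[0,289,0,0]
After op 14 (push 12): stack=[-1,12] mem=[0,289,0,0]
After op 15 (*): stack=[-12] mem=[0,289,0,0]
After op 16 (RCL M1): stack=[-12,289] mem=[0,289,0,0]
After op 17 (pop): stack=[-12] mem=[0,289,0,0]

Answer: [-12]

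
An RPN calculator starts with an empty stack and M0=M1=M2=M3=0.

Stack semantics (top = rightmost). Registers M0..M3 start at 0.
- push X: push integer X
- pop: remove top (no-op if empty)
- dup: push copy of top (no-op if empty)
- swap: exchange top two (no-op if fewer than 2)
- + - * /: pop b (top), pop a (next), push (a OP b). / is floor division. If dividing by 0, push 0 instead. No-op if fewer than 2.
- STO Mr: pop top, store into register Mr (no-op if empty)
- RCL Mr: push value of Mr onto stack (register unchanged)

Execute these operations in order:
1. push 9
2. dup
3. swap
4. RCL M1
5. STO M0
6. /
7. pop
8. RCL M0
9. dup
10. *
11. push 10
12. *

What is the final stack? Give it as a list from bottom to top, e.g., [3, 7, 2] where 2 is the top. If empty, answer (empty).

After op 1 (push 9): stack=[9] mem=[0,0,0,0]
After op 2 (dup): stack=[9,9] mem=[0,0,0,0]
After op 3 (swap): stack=[9,9] mem=[0,0,0,0]
After op 4 (RCL M1): stack=[9,9,0] mem=[0,0,0,0]
After op 5 (STO M0): stack=[9,9] mem=[0,0,0,0]
After op 6 (/): stack=[1] mem=[0,0,0,0]
After op 7 (pop): stack=[empty] mem=[0,0,0,0]
After op 8 (RCL M0): stack=[0] mem=[0,0,0,0]
After op 9 (dup): stack=[0,0] mem=[0,0,0,0]
After op 10 (*): stack=[0] mem=[0,0,0,0]
After op 11 (push 10): stack=[0,10] mem=[0,0,0,0]
After op 12 (*): stack=[0] mem=[0,0,0,0]

Answer: [0]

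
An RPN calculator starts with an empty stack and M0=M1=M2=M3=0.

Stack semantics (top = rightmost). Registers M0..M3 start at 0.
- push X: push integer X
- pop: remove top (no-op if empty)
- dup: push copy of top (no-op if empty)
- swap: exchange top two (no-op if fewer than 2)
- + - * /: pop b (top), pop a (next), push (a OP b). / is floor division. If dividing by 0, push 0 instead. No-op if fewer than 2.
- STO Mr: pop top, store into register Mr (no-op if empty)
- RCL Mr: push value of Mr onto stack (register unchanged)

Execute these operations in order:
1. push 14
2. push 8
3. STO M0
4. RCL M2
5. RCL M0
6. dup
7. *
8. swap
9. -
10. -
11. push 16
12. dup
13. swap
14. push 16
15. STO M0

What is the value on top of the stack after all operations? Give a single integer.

Answer: 16

Derivation:
After op 1 (push 14): stack=[14] mem=[0,0,0,0]
After op 2 (push 8): stack=[14,8] mem=[0,0,0,0]
After op 3 (STO M0): stack=[14] mem=[8,0,0,0]
After op 4 (RCL M2): stack=[14,0] mem=[8,0,0,0]
After op 5 (RCL M0): stack=[14,0,8] mem=[8,0,0,0]
After op 6 (dup): stack=[14,0,8,8] mem=[8,0,0,0]
After op 7 (*): stack=[14,0,64] mem=[8,0,0,0]
After op 8 (swap): stack=[14,64,0] mem=[8,0,0,0]
After op 9 (-): stack=[14,64] mem=[8,0,0,0]
After op 10 (-): stack=[-50] mem=[8,0,0,0]
After op 11 (push 16): stack=[-50,16] mem=[8,0,0,0]
After op 12 (dup): stack=[-50,16,16] mem=[8,0,0,0]
After op 13 (swap): stack=[-50,16,16] mem=[8,0,0,0]
After op 14 (push 16): stack=[-50,16,16,16] mem=[8,0,0,0]
After op 15 (STO M0): stack=[-50,16,16] mem=[16,0,0,0]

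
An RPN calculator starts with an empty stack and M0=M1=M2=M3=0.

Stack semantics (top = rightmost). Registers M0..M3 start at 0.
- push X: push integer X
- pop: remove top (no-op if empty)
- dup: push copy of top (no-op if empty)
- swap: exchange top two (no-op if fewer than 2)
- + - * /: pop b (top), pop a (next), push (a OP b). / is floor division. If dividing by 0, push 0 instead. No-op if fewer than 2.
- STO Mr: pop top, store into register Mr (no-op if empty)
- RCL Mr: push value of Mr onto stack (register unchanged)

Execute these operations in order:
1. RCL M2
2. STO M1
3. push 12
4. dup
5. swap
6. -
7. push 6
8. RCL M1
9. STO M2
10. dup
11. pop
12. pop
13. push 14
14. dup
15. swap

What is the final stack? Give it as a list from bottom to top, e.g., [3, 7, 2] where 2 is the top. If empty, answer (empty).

After op 1 (RCL M2): stack=[0] mem=[0,0,0,0]
After op 2 (STO M1): stack=[empty] mem=[0,0,0,0]
After op 3 (push 12): stack=[12] mem=[0,0,0,0]
After op 4 (dup): stack=[12,12] mem=[0,0,0,0]
After op 5 (swap): stack=[12,12] mem=[0,0,0,0]
After op 6 (-): stack=[0] mem=[0,0,0,0]
After op 7 (push 6): stack=[0,6] mem=[0,0,0,0]
After op 8 (RCL M1): stack=[0,6,0] mem=[0,0,0,0]
After op 9 (STO M2): stack=[0,6] mem=[0,0,0,0]
After op 10 (dup): stack=[0,6,6] mem=[0,0,0,0]
After op 11 (pop): stack=[0,6] mem=[0,0,0,0]
After op 12 (pop): stack=[0] mem=[0,0,0,0]
After op 13 (push 14): stack=[0,14] mem=[0,0,0,0]
After op 14 (dup): stack=[0,14,14] mem=[0,0,0,0]
After op 15 (swap): stack=[0,14,14] mem=[0,0,0,0]

Answer: [0, 14, 14]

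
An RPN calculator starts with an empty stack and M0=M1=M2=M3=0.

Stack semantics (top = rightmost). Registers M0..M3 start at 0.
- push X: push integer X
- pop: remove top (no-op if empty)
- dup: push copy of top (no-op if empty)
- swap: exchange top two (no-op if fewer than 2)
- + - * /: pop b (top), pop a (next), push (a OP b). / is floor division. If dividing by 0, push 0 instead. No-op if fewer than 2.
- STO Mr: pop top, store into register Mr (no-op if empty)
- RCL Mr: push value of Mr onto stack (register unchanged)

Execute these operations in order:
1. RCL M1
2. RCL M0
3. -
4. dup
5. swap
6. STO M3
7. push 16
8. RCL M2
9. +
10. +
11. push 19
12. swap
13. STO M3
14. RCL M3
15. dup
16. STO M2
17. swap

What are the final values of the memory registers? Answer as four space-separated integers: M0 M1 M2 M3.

After op 1 (RCL M1): stack=[0] mem=[0,0,0,0]
After op 2 (RCL M0): stack=[0,0] mem=[0,0,0,0]
After op 3 (-): stack=[0] mem=[0,0,0,0]
After op 4 (dup): stack=[0,0] mem=[0,0,0,0]
After op 5 (swap): stack=[0,0] mem=[0,0,0,0]
After op 6 (STO M3): stack=[0] mem=[0,0,0,0]
After op 7 (push 16): stack=[0,16] mem=[0,0,0,0]
After op 8 (RCL M2): stack=[0,16,0] mem=[0,0,0,0]
After op 9 (+): stack=[0,16] mem=[0,0,0,0]
After op 10 (+): stack=[16] mem=[0,0,0,0]
After op 11 (push 19): stack=[16,19] mem=[0,0,0,0]
After op 12 (swap): stack=[19,16] mem=[0,0,0,0]
After op 13 (STO M3): stack=[19] mem=[0,0,0,16]
After op 14 (RCL M3): stack=[19,16] mem=[0,0,0,16]
After op 15 (dup): stack=[19,16,16] mem=[0,0,0,16]
After op 16 (STO M2): stack=[19,16] mem=[0,0,16,16]
After op 17 (swap): stack=[16,19] mem=[0,0,16,16]

Answer: 0 0 16 16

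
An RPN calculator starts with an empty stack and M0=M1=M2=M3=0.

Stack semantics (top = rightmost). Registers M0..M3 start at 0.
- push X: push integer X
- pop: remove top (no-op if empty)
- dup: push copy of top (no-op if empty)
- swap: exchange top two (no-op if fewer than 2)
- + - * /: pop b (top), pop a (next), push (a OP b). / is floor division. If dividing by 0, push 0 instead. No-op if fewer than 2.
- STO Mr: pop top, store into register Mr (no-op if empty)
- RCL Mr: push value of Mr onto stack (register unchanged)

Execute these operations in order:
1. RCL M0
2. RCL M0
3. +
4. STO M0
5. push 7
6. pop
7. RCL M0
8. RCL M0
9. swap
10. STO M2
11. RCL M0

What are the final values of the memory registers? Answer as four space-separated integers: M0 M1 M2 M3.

After op 1 (RCL M0): stack=[0] mem=[0,0,0,0]
After op 2 (RCL M0): stack=[0,0] mem=[0,0,0,0]
After op 3 (+): stack=[0] mem=[0,0,0,0]
After op 4 (STO M0): stack=[empty] mem=[0,0,0,0]
After op 5 (push 7): stack=[7] mem=[0,0,0,0]
After op 6 (pop): stack=[empty] mem=[0,0,0,0]
After op 7 (RCL M0): stack=[0] mem=[0,0,0,0]
After op 8 (RCL M0): stack=[0,0] mem=[0,0,0,0]
After op 9 (swap): stack=[0,0] mem=[0,0,0,0]
After op 10 (STO M2): stack=[0] mem=[0,0,0,0]
After op 11 (RCL M0): stack=[0,0] mem=[0,0,0,0]

Answer: 0 0 0 0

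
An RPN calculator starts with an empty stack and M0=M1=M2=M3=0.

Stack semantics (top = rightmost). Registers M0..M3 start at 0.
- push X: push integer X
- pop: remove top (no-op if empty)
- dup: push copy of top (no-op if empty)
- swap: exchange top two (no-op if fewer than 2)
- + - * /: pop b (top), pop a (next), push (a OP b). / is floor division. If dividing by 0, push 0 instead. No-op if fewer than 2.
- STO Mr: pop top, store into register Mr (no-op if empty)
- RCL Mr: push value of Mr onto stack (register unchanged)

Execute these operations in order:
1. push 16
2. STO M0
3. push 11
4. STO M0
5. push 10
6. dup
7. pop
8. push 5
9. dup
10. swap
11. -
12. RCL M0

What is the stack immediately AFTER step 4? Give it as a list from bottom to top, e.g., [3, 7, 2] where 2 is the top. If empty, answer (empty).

After op 1 (push 16): stack=[16] mem=[0,0,0,0]
After op 2 (STO M0): stack=[empty] mem=[16,0,0,0]
After op 3 (push 11): stack=[11] mem=[16,0,0,0]
After op 4 (STO M0): stack=[empty] mem=[11,0,0,0]

(empty)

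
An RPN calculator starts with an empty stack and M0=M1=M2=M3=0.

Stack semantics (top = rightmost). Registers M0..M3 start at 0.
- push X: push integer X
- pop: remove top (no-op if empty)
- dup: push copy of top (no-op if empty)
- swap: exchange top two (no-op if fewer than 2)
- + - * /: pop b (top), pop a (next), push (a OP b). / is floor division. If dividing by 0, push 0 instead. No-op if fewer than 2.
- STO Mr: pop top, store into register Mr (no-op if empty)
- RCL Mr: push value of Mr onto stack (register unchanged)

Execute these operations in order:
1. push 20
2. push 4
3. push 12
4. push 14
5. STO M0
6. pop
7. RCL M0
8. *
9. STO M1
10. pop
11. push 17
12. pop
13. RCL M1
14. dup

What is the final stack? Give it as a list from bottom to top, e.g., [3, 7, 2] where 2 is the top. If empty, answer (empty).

After op 1 (push 20): stack=[20] mem=[0,0,0,0]
After op 2 (push 4): stack=[20,4] mem=[0,0,0,0]
After op 3 (push 12): stack=[20,4,12] mem=[0,0,0,0]
After op 4 (push 14): stack=[20,4,12,14] mem=[0,0,0,0]
After op 5 (STO M0): stack=[20,4,12] mem=[14,0,0,0]
After op 6 (pop): stack=[20,4] mem=[14,0,0,0]
After op 7 (RCL M0): stack=[20,4,14] mem=[14,0,0,0]
After op 8 (*): stack=[20,56] mem=[14,0,0,0]
After op 9 (STO M1): stack=[20] mem=[14,56,0,0]
After op 10 (pop): stack=[empty] mem=[14,56,0,0]
After op 11 (push 17): stack=[17] mem=[14,56,0,0]
After op 12 (pop): stack=[empty] mem=[14,56,0,0]
After op 13 (RCL M1): stack=[56] mem=[14,56,0,0]
After op 14 (dup): stack=[56,56] mem=[14,56,0,0]

Answer: [56, 56]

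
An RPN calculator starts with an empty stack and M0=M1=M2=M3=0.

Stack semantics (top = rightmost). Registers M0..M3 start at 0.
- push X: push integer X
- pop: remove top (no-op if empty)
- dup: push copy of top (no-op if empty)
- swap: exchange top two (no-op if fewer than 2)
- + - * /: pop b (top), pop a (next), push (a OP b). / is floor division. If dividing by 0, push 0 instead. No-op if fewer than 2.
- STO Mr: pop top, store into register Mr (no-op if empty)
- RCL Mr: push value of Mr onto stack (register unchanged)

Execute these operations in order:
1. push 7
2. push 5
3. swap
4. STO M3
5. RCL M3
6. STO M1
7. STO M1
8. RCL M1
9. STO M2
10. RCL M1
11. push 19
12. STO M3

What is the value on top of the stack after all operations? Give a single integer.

Answer: 5

Derivation:
After op 1 (push 7): stack=[7] mem=[0,0,0,0]
After op 2 (push 5): stack=[7,5] mem=[0,0,0,0]
After op 3 (swap): stack=[5,7] mem=[0,0,0,0]
After op 4 (STO M3): stack=[5] mem=[0,0,0,7]
After op 5 (RCL M3): stack=[5,7] mem=[0,0,0,7]
After op 6 (STO M1): stack=[5] mem=[0,7,0,7]
After op 7 (STO M1): stack=[empty] mem=[0,5,0,7]
After op 8 (RCL M1): stack=[5] mem=[0,5,0,7]
After op 9 (STO M2): stack=[empty] mem=[0,5,5,7]
After op 10 (RCL M1): stack=[5] mem=[0,5,5,7]
After op 11 (push 19): stack=[5,19] mem=[0,5,5,7]
After op 12 (STO M3): stack=[5] mem=[0,5,5,19]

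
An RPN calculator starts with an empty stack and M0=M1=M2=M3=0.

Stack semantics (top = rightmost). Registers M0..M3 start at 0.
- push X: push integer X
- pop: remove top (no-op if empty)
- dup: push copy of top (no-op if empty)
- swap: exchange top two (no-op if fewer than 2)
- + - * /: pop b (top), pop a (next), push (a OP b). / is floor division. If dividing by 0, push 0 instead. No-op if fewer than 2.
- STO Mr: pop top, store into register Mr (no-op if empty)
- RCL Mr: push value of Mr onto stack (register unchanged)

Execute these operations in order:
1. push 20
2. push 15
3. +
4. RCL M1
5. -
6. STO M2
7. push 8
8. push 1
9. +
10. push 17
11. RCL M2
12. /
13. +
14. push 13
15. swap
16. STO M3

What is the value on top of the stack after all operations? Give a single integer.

Answer: 13

Derivation:
After op 1 (push 20): stack=[20] mem=[0,0,0,0]
After op 2 (push 15): stack=[20,15] mem=[0,0,0,0]
After op 3 (+): stack=[35] mem=[0,0,0,0]
After op 4 (RCL M1): stack=[35,0] mem=[0,0,0,0]
After op 5 (-): stack=[35] mem=[0,0,0,0]
After op 6 (STO M2): stack=[empty] mem=[0,0,35,0]
After op 7 (push 8): stack=[8] mem=[0,0,35,0]
After op 8 (push 1): stack=[8,1] mem=[0,0,35,0]
After op 9 (+): stack=[9] mem=[0,0,35,0]
After op 10 (push 17): stack=[9,17] mem=[0,0,35,0]
After op 11 (RCL M2): stack=[9,17,35] mem=[0,0,35,0]
After op 12 (/): stack=[9,0] mem=[0,0,35,0]
After op 13 (+): stack=[9] mem=[0,0,35,0]
After op 14 (push 13): stack=[9,13] mem=[0,0,35,0]
After op 15 (swap): stack=[13,9] mem=[0,0,35,0]
After op 16 (STO M3): stack=[13] mem=[0,0,35,9]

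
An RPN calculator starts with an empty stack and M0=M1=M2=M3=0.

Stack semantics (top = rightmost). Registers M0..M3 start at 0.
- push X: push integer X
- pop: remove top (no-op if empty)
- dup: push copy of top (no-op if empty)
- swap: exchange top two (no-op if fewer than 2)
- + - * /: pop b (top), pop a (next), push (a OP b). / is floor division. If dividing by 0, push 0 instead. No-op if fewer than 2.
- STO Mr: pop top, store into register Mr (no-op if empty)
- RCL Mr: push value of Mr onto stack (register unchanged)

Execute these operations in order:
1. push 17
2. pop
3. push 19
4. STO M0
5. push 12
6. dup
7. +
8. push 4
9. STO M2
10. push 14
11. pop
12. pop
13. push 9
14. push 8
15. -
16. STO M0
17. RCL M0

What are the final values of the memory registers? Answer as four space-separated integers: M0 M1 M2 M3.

Answer: 1 0 4 0

Derivation:
After op 1 (push 17): stack=[17] mem=[0,0,0,0]
After op 2 (pop): stack=[empty] mem=[0,0,0,0]
After op 3 (push 19): stack=[19] mem=[0,0,0,0]
After op 4 (STO M0): stack=[empty] mem=[19,0,0,0]
After op 5 (push 12): stack=[12] mem=[19,0,0,0]
After op 6 (dup): stack=[12,12] mem=[19,0,0,0]
After op 7 (+): stack=[24] mem=[19,0,0,0]
After op 8 (push 4): stack=[24,4] mem=[19,0,0,0]
After op 9 (STO M2): stack=[24] mem=[19,0,4,0]
After op 10 (push 14): stack=[24,14] mem=[19,0,4,0]
After op 11 (pop): stack=[24] mem=[19,0,4,0]
After op 12 (pop): stack=[empty] mem=[19,0,4,0]
After op 13 (push 9): stack=[9] mem=[19,0,4,0]
After op 14 (push 8): stack=[9,8] mem=[19,0,4,0]
After op 15 (-): stack=[1] mem=[19,0,4,0]
After op 16 (STO M0): stack=[empty] mem=[1,0,4,0]
After op 17 (RCL M0): stack=[1] mem=[1,0,4,0]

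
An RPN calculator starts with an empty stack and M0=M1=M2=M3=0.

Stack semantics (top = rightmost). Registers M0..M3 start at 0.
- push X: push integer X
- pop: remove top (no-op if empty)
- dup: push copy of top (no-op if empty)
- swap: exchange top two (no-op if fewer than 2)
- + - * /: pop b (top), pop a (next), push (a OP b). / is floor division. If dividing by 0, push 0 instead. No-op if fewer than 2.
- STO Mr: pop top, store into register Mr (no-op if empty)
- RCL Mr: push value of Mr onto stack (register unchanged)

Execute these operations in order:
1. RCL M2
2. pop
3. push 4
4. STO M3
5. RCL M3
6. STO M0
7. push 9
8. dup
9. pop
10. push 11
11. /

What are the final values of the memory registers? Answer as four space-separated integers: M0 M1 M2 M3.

After op 1 (RCL M2): stack=[0] mem=[0,0,0,0]
After op 2 (pop): stack=[empty] mem=[0,0,0,0]
After op 3 (push 4): stack=[4] mem=[0,0,0,0]
After op 4 (STO M3): stack=[empty] mem=[0,0,0,4]
After op 5 (RCL M3): stack=[4] mem=[0,0,0,4]
After op 6 (STO M0): stack=[empty] mem=[4,0,0,4]
After op 7 (push 9): stack=[9] mem=[4,0,0,4]
After op 8 (dup): stack=[9,9] mem=[4,0,0,4]
After op 9 (pop): stack=[9] mem=[4,0,0,4]
After op 10 (push 11): stack=[9,11] mem=[4,0,0,4]
After op 11 (/): stack=[0] mem=[4,0,0,4]

Answer: 4 0 0 4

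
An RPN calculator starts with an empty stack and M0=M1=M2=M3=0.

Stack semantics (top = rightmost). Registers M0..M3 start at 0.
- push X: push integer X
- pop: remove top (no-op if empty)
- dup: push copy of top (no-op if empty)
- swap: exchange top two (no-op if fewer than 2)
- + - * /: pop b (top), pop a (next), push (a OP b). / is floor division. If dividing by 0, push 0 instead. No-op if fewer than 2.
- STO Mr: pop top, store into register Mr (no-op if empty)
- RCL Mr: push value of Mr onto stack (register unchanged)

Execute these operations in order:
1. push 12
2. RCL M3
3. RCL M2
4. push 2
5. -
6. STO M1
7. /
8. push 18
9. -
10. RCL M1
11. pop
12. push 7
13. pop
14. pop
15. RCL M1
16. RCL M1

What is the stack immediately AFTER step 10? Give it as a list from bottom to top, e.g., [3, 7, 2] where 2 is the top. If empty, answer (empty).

After op 1 (push 12): stack=[12] mem=[0,0,0,0]
After op 2 (RCL M3): stack=[12,0] mem=[0,0,0,0]
After op 3 (RCL M2): stack=[12,0,0] mem=[0,0,0,0]
After op 4 (push 2): stack=[12,0,0,2] mem=[0,0,0,0]
After op 5 (-): stack=[12,0,-2] mem=[0,0,0,0]
After op 6 (STO M1): stack=[12,0] mem=[0,-2,0,0]
After op 7 (/): stack=[0] mem=[0,-2,0,0]
After op 8 (push 18): stack=[0,18] mem=[0,-2,0,0]
After op 9 (-): stack=[-18] mem=[0,-2,0,0]
After op 10 (RCL M1): stack=[-18,-2] mem=[0,-2,0,0]

[-18, -2]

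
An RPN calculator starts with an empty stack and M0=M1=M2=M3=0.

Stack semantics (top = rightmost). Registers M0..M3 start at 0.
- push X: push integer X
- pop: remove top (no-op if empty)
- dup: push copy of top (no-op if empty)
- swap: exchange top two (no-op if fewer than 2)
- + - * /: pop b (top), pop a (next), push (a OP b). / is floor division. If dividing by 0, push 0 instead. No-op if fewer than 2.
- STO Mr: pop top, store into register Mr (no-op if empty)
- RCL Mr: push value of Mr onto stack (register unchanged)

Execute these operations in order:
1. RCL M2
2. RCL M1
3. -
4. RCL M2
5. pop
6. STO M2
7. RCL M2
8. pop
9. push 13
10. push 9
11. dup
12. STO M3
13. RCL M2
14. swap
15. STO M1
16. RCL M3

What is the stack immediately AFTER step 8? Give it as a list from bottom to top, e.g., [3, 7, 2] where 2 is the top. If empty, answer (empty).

After op 1 (RCL M2): stack=[0] mem=[0,0,0,0]
After op 2 (RCL M1): stack=[0,0] mem=[0,0,0,0]
After op 3 (-): stack=[0] mem=[0,0,0,0]
After op 4 (RCL M2): stack=[0,0] mem=[0,0,0,0]
After op 5 (pop): stack=[0] mem=[0,0,0,0]
After op 6 (STO M2): stack=[empty] mem=[0,0,0,0]
After op 7 (RCL M2): stack=[0] mem=[0,0,0,0]
After op 8 (pop): stack=[empty] mem=[0,0,0,0]

(empty)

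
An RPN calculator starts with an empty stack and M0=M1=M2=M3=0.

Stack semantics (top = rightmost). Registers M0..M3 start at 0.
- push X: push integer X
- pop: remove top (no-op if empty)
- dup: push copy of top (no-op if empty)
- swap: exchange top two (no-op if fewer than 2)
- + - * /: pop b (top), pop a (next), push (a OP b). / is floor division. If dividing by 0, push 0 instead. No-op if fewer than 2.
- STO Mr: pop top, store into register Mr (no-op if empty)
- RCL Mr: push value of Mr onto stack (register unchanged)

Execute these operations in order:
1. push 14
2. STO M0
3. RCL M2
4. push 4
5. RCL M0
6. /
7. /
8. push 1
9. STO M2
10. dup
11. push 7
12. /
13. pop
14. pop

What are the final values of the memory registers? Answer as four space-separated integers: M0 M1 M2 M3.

Answer: 14 0 1 0

Derivation:
After op 1 (push 14): stack=[14] mem=[0,0,0,0]
After op 2 (STO M0): stack=[empty] mem=[14,0,0,0]
After op 3 (RCL M2): stack=[0] mem=[14,0,0,0]
After op 4 (push 4): stack=[0,4] mem=[14,0,0,0]
After op 5 (RCL M0): stack=[0,4,14] mem=[14,0,0,0]
After op 6 (/): stack=[0,0] mem=[14,0,0,0]
After op 7 (/): stack=[0] mem=[14,0,0,0]
After op 8 (push 1): stack=[0,1] mem=[14,0,0,0]
After op 9 (STO M2): stack=[0] mem=[14,0,1,0]
After op 10 (dup): stack=[0,0] mem=[14,0,1,0]
After op 11 (push 7): stack=[0,0,7] mem=[14,0,1,0]
After op 12 (/): stack=[0,0] mem=[14,0,1,0]
After op 13 (pop): stack=[0] mem=[14,0,1,0]
After op 14 (pop): stack=[empty] mem=[14,0,1,0]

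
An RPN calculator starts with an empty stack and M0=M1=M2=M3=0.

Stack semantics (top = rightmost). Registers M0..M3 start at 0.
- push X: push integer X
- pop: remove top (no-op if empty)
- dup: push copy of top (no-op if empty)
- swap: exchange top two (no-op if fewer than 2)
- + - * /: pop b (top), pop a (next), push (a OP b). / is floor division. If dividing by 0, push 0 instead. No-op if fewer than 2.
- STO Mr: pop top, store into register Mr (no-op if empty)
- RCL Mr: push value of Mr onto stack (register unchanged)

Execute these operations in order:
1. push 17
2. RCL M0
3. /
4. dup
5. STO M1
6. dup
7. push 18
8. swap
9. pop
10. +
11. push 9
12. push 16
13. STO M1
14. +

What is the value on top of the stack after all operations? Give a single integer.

After op 1 (push 17): stack=[17] mem=[0,0,0,0]
After op 2 (RCL M0): stack=[17,0] mem=[0,0,0,0]
After op 3 (/): stack=[0] mem=[0,0,0,0]
After op 4 (dup): stack=[0,0] mem=[0,0,0,0]
After op 5 (STO M1): stack=[0] mem=[0,0,0,0]
After op 6 (dup): stack=[0,0] mem=[0,0,0,0]
After op 7 (push 18): stack=[0,0,18] mem=[0,0,0,0]
After op 8 (swap): stack=[0,18,0] mem=[0,0,0,0]
After op 9 (pop): stack=[0,18] mem=[0,0,0,0]
After op 10 (+): stack=[18] mem=[0,0,0,0]
After op 11 (push 9): stack=[18,9] mem=[0,0,0,0]
After op 12 (push 16): stack=[18,9,16] mem=[0,0,0,0]
After op 13 (STO M1): stack=[18,9] mem=[0,16,0,0]
After op 14 (+): stack=[27] mem=[0,16,0,0]

Answer: 27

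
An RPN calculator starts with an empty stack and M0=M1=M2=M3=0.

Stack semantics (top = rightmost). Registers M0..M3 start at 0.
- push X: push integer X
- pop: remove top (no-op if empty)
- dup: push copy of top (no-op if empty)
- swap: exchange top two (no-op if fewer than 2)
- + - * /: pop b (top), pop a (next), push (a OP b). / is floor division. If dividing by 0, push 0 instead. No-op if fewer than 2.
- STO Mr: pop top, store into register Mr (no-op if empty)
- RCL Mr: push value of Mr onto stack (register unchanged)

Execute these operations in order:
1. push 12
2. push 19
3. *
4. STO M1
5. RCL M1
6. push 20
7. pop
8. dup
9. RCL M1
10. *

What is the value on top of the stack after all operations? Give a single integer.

After op 1 (push 12): stack=[12] mem=[0,0,0,0]
After op 2 (push 19): stack=[12,19] mem=[0,0,0,0]
After op 3 (*): stack=[228] mem=[0,0,0,0]
After op 4 (STO M1): stack=[empty] mem=[0,228,0,0]
After op 5 (RCL M1): stack=[228] mem=[0,228,0,0]
After op 6 (push 20): stack=[228,20] mem=[0,228,0,0]
After op 7 (pop): stack=[228] mem=[0,228,0,0]
After op 8 (dup): stack=[228,228] mem=[0,228,0,0]
After op 9 (RCL M1): stack=[228,228,228] mem=[0,228,0,0]
After op 10 (*): stack=[228,51984] mem=[0,228,0,0]

Answer: 51984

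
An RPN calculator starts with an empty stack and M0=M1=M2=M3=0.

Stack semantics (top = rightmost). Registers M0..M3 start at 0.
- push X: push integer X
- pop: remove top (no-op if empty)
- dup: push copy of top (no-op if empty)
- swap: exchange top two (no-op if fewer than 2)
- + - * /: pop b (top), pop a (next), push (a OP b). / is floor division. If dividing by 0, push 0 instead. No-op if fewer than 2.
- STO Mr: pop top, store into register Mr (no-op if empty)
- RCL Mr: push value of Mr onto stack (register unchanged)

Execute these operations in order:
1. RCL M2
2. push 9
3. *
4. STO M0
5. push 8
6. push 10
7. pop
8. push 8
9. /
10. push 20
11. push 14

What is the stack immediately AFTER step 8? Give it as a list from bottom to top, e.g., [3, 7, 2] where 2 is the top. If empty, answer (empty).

After op 1 (RCL M2): stack=[0] mem=[0,0,0,0]
After op 2 (push 9): stack=[0,9] mem=[0,0,0,0]
After op 3 (*): stack=[0] mem=[0,0,0,0]
After op 4 (STO M0): stack=[empty] mem=[0,0,0,0]
After op 5 (push 8): stack=[8] mem=[0,0,0,0]
After op 6 (push 10): stack=[8,10] mem=[0,0,0,0]
After op 7 (pop): stack=[8] mem=[0,0,0,0]
After op 8 (push 8): stack=[8,8] mem=[0,0,0,0]

[8, 8]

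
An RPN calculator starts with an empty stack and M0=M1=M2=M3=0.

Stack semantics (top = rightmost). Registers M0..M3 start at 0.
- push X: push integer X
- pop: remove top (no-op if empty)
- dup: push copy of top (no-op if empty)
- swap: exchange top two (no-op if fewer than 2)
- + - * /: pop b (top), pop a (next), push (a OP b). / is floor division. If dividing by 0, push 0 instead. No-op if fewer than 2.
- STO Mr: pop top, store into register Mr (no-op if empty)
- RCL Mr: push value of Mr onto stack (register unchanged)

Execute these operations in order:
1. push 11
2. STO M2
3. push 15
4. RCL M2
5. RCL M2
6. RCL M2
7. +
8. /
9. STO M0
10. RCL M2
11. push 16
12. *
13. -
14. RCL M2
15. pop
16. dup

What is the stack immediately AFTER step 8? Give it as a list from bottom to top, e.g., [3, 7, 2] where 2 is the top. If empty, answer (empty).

After op 1 (push 11): stack=[11] mem=[0,0,0,0]
After op 2 (STO M2): stack=[empty] mem=[0,0,11,0]
After op 3 (push 15): stack=[15] mem=[0,0,11,0]
After op 4 (RCL M2): stack=[15,11] mem=[0,0,11,0]
After op 5 (RCL M2): stack=[15,11,11] mem=[0,0,11,0]
After op 6 (RCL M2): stack=[15,11,11,11] mem=[0,0,11,0]
After op 7 (+): stack=[15,11,22] mem=[0,0,11,0]
After op 8 (/): stack=[15,0] mem=[0,0,11,0]

[15, 0]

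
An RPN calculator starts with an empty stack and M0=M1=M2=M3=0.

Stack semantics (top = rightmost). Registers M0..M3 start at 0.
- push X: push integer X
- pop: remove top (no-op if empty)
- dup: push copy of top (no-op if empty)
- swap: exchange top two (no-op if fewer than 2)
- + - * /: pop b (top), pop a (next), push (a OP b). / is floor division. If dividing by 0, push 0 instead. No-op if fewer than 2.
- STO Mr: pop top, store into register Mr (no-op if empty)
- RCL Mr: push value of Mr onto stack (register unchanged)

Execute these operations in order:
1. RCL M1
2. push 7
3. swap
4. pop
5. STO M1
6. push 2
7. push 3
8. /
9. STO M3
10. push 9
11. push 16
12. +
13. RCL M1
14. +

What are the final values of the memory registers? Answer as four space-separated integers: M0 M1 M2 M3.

After op 1 (RCL M1): stack=[0] mem=[0,0,0,0]
After op 2 (push 7): stack=[0,7] mem=[0,0,0,0]
After op 3 (swap): stack=[7,0] mem=[0,0,0,0]
After op 4 (pop): stack=[7] mem=[0,0,0,0]
After op 5 (STO M1): stack=[empty] mem=[0,7,0,0]
After op 6 (push 2): stack=[2] mem=[0,7,0,0]
After op 7 (push 3): stack=[2,3] mem=[0,7,0,0]
After op 8 (/): stack=[0] mem=[0,7,0,0]
After op 9 (STO M3): stack=[empty] mem=[0,7,0,0]
After op 10 (push 9): stack=[9] mem=[0,7,0,0]
After op 11 (push 16): stack=[9,16] mem=[0,7,0,0]
After op 12 (+): stack=[25] mem=[0,7,0,0]
After op 13 (RCL M1): stack=[25,7] mem=[0,7,0,0]
After op 14 (+): stack=[32] mem=[0,7,0,0]

Answer: 0 7 0 0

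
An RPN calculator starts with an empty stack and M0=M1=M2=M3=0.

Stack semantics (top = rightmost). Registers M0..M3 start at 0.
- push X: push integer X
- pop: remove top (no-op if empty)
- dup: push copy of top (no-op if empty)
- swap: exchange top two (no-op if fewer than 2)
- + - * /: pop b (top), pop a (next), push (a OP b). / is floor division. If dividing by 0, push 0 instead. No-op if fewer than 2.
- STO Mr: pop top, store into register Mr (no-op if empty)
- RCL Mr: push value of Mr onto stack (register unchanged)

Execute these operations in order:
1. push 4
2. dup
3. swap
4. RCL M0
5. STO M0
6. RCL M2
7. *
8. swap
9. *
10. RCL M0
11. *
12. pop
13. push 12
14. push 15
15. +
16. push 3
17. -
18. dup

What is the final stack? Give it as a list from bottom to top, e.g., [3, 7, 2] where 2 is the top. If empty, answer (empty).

Answer: [24, 24]

Derivation:
After op 1 (push 4): stack=[4] mem=[0,0,0,0]
After op 2 (dup): stack=[4,4] mem=[0,0,0,0]
After op 3 (swap): stack=[4,4] mem=[0,0,0,0]
After op 4 (RCL M0): stack=[4,4,0] mem=[0,0,0,0]
After op 5 (STO M0): stack=[4,4] mem=[0,0,0,0]
After op 6 (RCL M2): stack=[4,4,0] mem=[0,0,0,0]
After op 7 (*): stack=[4,0] mem=[0,0,0,0]
After op 8 (swap): stack=[0,4] mem=[0,0,0,0]
After op 9 (*): stack=[0] mem=[0,0,0,0]
After op 10 (RCL M0): stack=[0,0] mem=[0,0,0,0]
After op 11 (*): stack=[0] mem=[0,0,0,0]
After op 12 (pop): stack=[empty] mem=[0,0,0,0]
After op 13 (push 12): stack=[12] mem=[0,0,0,0]
After op 14 (push 15): stack=[12,15] mem=[0,0,0,0]
After op 15 (+): stack=[27] mem=[0,0,0,0]
After op 16 (push 3): stack=[27,3] mem=[0,0,0,0]
After op 17 (-): stack=[24] mem=[0,0,0,0]
After op 18 (dup): stack=[24,24] mem=[0,0,0,0]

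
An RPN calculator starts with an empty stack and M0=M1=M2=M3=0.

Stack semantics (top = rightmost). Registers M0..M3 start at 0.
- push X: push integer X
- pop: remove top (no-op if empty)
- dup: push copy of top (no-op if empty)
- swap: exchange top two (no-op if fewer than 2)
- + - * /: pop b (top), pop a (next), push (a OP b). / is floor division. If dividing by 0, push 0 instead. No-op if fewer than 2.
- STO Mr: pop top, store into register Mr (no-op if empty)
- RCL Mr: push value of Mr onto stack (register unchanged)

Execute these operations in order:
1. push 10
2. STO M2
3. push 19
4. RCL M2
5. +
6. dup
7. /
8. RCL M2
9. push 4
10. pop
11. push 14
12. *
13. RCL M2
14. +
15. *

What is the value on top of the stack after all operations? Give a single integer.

Answer: 150

Derivation:
After op 1 (push 10): stack=[10] mem=[0,0,0,0]
After op 2 (STO M2): stack=[empty] mem=[0,0,10,0]
After op 3 (push 19): stack=[19] mem=[0,0,10,0]
After op 4 (RCL M2): stack=[19,10] mem=[0,0,10,0]
After op 5 (+): stack=[29] mem=[0,0,10,0]
After op 6 (dup): stack=[29,29] mem=[0,0,10,0]
After op 7 (/): stack=[1] mem=[0,0,10,0]
After op 8 (RCL M2): stack=[1,10] mem=[0,0,10,0]
After op 9 (push 4): stack=[1,10,4] mem=[0,0,10,0]
After op 10 (pop): stack=[1,10] mem=[0,0,10,0]
After op 11 (push 14): stack=[1,10,14] mem=[0,0,10,0]
After op 12 (*): stack=[1,140] mem=[0,0,10,0]
After op 13 (RCL M2): stack=[1,140,10] mem=[0,0,10,0]
After op 14 (+): stack=[1,150] mem=[0,0,10,0]
After op 15 (*): stack=[150] mem=[0,0,10,0]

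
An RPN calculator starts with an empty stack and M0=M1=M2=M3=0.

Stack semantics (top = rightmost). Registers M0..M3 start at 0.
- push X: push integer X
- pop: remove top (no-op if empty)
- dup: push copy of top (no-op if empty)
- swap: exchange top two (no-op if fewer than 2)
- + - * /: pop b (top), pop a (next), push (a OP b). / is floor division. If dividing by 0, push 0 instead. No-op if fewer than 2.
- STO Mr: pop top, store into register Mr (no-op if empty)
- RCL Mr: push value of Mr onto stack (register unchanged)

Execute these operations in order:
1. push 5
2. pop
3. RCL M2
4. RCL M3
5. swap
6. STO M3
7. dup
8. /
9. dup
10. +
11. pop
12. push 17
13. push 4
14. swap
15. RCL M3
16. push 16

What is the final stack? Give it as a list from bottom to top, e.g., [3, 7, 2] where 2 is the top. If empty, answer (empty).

After op 1 (push 5): stack=[5] mem=[0,0,0,0]
After op 2 (pop): stack=[empty] mem=[0,0,0,0]
After op 3 (RCL M2): stack=[0] mem=[0,0,0,0]
After op 4 (RCL M3): stack=[0,0] mem=[0,0,0,0]
After op 5 (swap): stack=[0,0] mem=[0,0,0,0]
After op 6 (STO M3): stack=[0] mem=[0,0,0,0]
After op 7 (dup): stack=[0,0] mem=[0,0,0,0]
After op 8 (/): stack=[0] mem=[0,0,0,0]
After op 9 (dup): stack=[0,0] mem=[0,0,0,0]
After op 10 (+): stack=[0] mem=[0,0,0,0]
After op 11 (pop): stack=[empty] mem=[0,0,0,0]
After op 12 (push 17): stack=[17] mem=[0,0,0,0]
After op 13 (push 4): stack=[17,4] mem=[0,0,0,0]
After op 14 (swap): stack=[4,17] mem=[0,0,0,0]
After op 15 (RCL M3): stack=[4,17,0] mem=[0,0,0,0]
After op 16 (push 16): stack=[4,17,0,16] mem=[0,0,0,0]

Answer: [4, 17, 0, 16]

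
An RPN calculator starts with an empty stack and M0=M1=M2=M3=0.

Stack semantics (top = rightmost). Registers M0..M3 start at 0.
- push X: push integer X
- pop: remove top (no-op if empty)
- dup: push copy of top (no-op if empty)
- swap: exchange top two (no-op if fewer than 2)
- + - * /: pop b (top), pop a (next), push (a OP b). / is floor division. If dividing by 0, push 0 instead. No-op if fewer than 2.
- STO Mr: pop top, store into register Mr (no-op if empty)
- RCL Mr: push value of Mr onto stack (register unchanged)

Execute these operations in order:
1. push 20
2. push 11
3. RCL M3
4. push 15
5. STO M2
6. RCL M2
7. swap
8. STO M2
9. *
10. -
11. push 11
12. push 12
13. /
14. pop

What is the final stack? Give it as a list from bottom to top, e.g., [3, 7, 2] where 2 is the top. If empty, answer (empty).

After op 1 (push 20): stack=[20] mem=[0,0,0,0]
After op 2 (push 11): stack=[20,11] mem=[0,0,0,0]
After op 3 (RCL M3): stack=[20,11,0] mem=[0,0,0,0]
After op 4 (push 15): stack=[20,11,0,15] mem=[0,0,0,0]
After op 5 (STO M2): stack=[20,11,0] mem=[0,0,15,0]
After op 6 (RCL M2): stack=[20,11,0,15] mem=[0,0,15,0]
After op 7 (swap): stack=[20,11,15,0] mem=[0,0,15,0]
After op 8 (STO M2): stack=[20,11,15] mem=[0,0,0,0]
After op 9 (*): stack=[20,165] mem=[0,0,0,0]
After op 10 (-): stack=[-145] mem=[0,0,0,0]
After op 11 (push 11): stack=[-145,11] mem=[0,0,0,0]
After op 12 (push 12): stack=[-145,11,12] mem=[0,0,0,0]
After op 13 (/): stack=[-145,0] mem=[0,0,0,0]
After op 14 (pop): stack=[-145] mem=[0,0,0,0]

Answer: [-145]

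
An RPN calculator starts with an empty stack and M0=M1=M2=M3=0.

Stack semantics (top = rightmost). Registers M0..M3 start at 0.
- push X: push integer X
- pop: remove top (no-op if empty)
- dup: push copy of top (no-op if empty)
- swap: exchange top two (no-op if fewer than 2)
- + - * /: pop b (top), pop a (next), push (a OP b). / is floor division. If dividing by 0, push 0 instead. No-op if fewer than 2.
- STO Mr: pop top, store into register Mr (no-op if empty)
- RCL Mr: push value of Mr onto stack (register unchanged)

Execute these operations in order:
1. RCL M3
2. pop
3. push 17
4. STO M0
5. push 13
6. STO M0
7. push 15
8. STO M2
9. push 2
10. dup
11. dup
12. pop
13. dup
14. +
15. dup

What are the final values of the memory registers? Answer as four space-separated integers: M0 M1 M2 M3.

Answer: 13 0 15 0

Derivation:
After op 1 (RCL M3): stack=[0] mem=[0,0,0,0]
After op 2 (pop): stack=[empty] mem=[0,0,0,0]
After op 3 (push 17): stack=[17] mem=[0,0,0,0]
After op 4 (STO M0): stack=[empty] mem=[17,0,0,0]
After op 5 (push 13): stack=[13] mem=[17,0,0,0]
After op 6 (STO M0): stack=[empty] mem=[13,0,0,0]
After op 7 (push 15): stack=[15] mem=[13,0,0,0]
After op 8 (STO M2): stack=[empty] mem=[13,0,15,0]
After op 9 (push 2): stack=[2] mem=[13,0,15,0]
After op 10 (dup): stack=[2,2] mem=[13,0,15,0]
After op 11 (dup): stack=[2,2,2] mem=[13,0,15,0]
After op 12 (pop): stack=[2,2] mem=[13,0,15,0]
After op 13 (dup): stack=[2,2,2] mem=[13,0,15,0]
After op 14 (+): stack=[2,4] mem=[13,0,15,0]
After op 15 (dup): stack=[2,4,4] mem=[13,0,15,0]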